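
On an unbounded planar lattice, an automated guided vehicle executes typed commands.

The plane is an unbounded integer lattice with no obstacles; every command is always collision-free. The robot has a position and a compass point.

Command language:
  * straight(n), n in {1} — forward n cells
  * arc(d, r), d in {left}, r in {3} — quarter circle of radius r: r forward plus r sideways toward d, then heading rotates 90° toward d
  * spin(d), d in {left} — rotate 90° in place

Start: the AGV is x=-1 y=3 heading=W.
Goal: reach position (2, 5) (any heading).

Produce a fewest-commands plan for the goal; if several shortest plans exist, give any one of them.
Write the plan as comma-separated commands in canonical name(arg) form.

spin(left), straight(1), spin(left), arc(left, 3)

t0: x=-1 y=3 heading=W
[1] after spin(left): x=-1 y=3 heading=S
[2] after straight(1): x=-1 y=2 heading=S
[3] after spin(left): x=-1 y=2 heading=E
[4] after arc(left, 3): x=2 y=5 heading=N
minimal: 4 command(s), checked below 4.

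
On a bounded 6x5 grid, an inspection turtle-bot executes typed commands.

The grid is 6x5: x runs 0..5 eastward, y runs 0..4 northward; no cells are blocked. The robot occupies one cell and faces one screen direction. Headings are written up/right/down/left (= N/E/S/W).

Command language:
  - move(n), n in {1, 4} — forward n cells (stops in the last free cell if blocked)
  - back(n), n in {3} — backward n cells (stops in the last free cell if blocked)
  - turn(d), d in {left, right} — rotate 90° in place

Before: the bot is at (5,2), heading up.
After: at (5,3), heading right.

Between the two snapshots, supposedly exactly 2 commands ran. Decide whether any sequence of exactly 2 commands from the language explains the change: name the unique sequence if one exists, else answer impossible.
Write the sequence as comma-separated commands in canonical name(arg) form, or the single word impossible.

move(1), turn(right)

key: cell and facing (now E) both changed — the 2 commands mix motion and turning
start: at (5,2), heading up
1. move(1) → at (5,3), heading up
2. turn(right) → at (5,3), heading right
all 25 alternatives checked — unique.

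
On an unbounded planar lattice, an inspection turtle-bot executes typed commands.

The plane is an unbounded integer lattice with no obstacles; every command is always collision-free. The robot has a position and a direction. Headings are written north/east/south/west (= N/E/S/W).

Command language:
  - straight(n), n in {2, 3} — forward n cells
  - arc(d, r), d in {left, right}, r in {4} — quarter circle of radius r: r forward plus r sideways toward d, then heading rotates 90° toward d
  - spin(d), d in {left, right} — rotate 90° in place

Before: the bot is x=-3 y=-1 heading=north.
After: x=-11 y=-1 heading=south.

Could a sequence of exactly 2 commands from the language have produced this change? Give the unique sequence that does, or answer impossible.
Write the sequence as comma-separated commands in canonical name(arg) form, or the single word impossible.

key: cell and facing (now S) both changed — the 2 commands mix motion and turning
initial: x=-3 y=-1 heading=north
1. arc(left, 4) → x=-7 y=3 heading=west
2. arc(left, 4) → x=-11 y=-1 heading=south
uniquely the one of 36 2-step routes that fits.

arc(left, 4), arc(left, 4)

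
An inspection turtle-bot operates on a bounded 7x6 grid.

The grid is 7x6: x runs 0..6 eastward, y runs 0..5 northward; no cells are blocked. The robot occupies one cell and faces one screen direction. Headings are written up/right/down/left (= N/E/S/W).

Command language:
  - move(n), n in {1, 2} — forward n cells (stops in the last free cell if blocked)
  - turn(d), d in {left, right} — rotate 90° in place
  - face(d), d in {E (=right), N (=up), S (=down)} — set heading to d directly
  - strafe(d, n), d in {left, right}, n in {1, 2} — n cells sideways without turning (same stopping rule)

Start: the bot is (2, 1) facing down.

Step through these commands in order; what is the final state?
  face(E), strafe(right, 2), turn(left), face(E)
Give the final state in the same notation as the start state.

(2, 0) facing right

t0: (2, 1) facing down
[1] after face(E): (2, 1) facing right
[2] after strafe(right, 2): (2, 0) facing right
[3] after turn(left): (2, 0) facing up
[4] after face(E): (2, 0) facing right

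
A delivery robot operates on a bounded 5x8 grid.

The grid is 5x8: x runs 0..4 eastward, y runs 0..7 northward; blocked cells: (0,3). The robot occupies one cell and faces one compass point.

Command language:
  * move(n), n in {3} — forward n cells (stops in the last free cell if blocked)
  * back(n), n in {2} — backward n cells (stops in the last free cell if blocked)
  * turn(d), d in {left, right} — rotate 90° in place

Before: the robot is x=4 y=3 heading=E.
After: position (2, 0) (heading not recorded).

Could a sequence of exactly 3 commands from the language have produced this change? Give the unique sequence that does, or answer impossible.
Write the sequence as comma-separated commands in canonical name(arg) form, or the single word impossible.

back(2), turn(right), move(3)

key: running move(3) before back(2) would end elsewhere — order is forced
start: x=4 y=3 heading=E
t=1 back(2) ⇒ x=2 y=3 heading=E
t=2 turn(right) ⇒ x=2 y=3 heading=S
t=3 move(3) ⇒ x=2 y=0 heading=S
no rival 3-sequence matches.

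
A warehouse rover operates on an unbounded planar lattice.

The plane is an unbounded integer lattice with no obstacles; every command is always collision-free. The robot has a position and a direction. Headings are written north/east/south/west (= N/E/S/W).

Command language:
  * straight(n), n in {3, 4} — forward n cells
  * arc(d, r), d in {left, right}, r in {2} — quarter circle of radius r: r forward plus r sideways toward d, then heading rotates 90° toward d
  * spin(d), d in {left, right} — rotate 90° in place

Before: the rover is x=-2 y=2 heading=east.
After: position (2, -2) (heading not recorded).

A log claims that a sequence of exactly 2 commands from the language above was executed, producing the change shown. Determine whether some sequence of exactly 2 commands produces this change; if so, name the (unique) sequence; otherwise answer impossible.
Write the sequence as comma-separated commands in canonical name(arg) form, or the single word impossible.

arc(right, 2), arc(left, 2)

key: order matters: swapping arc(right, 2) and arc(left, 2) lands elsewhere
t0: x=-2 y=2 heading=east
step 1 (arc(right, 2)): x=0 y=0 heading=south
step 2 (arc(left, 2)): x=2 y=-2 heading=east
all 36 alternatives checked — unique.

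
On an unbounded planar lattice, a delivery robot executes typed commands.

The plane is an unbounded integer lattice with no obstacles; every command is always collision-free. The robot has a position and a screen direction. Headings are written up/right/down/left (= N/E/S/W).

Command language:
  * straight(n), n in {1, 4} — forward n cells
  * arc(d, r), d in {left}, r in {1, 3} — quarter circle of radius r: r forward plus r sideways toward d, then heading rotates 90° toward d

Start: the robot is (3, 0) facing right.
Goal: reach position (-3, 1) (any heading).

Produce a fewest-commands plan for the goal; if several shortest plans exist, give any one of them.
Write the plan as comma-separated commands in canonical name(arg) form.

arc(left, 1), arc(left, 3), straight(1), arc(left, 3)

start: (3, 0) facing right
1. arc(left, 1) → (4, 1) facing up
2. arc(left, 3) → (1, 4) facing left
3. straight(1) → (0, 4) facing left
4. arc(left, 3) → (-3, 1) facing down
nothing shorter than 4 reaches the goal.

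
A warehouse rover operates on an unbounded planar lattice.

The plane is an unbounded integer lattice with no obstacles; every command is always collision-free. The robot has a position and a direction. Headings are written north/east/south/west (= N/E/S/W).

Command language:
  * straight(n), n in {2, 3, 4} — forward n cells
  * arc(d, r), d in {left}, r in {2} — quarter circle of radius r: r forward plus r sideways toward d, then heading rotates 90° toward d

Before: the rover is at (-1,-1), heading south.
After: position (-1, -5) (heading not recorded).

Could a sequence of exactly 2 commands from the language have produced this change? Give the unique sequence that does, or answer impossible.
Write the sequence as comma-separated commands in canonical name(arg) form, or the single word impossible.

straight(2), straight(2)

initial: at (-1,-1), heading south
t=1 straight(2) ⇒ at (-1,-3), heading south
t=2 straight(2) ⇒ at (-1,-5), heading south
uniquely the one of 16 2-step routes that fits.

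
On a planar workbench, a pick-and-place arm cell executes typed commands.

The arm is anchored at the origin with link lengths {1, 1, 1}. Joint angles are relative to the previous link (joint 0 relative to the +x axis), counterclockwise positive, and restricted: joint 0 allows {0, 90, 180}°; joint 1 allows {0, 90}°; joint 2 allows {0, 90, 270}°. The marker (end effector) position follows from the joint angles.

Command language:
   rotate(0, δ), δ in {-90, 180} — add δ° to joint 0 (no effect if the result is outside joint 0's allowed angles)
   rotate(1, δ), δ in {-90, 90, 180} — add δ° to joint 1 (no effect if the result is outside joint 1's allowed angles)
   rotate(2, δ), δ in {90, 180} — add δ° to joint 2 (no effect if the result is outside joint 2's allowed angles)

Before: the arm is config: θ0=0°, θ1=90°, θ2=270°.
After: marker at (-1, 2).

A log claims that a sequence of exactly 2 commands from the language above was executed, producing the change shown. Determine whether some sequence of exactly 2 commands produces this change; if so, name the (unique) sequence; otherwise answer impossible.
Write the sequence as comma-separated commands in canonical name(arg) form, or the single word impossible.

key: order matters: swapping rotate(0, 180) and rotate(0, -90) lands elsewhere
start: config: θ0=0°, θ1=90°, θ2=270°
[1] after rotate(0, 180): config: θ0=180°, θ1=90°, θ2=270°
[2] after rotate(0, -90): config: θ0=90°, θ1=90°, θ2=270°
uniquely the one of 49 2-step routes that fits.

rotate(0, 180), rotate(0, -90)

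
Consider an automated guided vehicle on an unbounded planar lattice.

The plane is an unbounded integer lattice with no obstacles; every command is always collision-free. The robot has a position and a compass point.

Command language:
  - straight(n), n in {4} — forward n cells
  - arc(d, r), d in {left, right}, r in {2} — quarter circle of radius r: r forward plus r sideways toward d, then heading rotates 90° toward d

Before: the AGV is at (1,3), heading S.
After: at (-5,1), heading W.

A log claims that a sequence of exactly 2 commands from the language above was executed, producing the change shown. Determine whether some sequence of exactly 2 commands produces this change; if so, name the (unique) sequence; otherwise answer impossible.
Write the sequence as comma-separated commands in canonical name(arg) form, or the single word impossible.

key: order matters: swapping arc(right, 2) and straight(4) lands elsewhere
initial: at (1,3), heading S
1. arc(right, 2) → at (-1,1), heading W
2. straight(4) → at (-5,1), heading W
no rival 2-sequence matches.

arc(right, 2), straight(4)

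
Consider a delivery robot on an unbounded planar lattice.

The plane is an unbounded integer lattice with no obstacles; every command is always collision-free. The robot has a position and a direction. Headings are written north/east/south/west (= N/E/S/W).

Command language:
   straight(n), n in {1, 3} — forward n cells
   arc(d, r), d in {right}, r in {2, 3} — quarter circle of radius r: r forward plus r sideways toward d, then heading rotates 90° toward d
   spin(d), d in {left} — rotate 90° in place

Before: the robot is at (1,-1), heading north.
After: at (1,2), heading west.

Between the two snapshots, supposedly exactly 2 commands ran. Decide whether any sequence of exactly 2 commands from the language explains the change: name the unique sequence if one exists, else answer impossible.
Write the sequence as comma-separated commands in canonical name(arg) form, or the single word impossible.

straight(3), spin(left)

key: cell and facing (now W) both changed — the 2 commands mix motion and turning
t0: at (1,-1), heading north
[1] after straight(3): at (1,2), heading north
[2] after spin(left): at (1,2), heading west
uniquely the one of 25 2-step routes that fits.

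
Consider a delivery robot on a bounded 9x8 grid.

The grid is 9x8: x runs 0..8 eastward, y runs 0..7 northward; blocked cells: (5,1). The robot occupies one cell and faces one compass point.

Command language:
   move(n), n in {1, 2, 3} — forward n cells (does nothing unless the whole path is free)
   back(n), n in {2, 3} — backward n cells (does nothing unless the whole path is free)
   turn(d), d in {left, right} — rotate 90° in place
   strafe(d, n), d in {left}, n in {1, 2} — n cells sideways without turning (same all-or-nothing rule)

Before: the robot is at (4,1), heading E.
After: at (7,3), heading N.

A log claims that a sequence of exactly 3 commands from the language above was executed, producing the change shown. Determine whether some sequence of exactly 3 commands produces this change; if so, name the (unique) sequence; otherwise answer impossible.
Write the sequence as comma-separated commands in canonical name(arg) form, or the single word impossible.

strafe(left, 2), move(3), turn(left)

key: running turn(left) before strafe(left, 2) would end elsewhere — order is forced
from: at (4,1), heading E
step 1 (strafe(left, 2)): at (4,3), heading E
step 2 (move(3)): at (7,3), heading E
step 3 (turn(left)): at (7,3), heading N
no other 3-command option fits: unique.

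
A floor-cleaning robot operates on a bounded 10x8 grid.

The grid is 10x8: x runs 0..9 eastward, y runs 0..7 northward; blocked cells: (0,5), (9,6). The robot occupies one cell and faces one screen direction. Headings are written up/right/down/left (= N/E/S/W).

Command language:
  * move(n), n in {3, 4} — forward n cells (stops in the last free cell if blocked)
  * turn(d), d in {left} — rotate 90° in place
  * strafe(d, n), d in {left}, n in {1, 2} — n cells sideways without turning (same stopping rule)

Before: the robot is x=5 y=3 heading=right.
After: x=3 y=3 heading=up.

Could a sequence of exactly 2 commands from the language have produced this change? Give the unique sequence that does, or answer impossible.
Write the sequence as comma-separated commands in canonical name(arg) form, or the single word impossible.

key: order matters: swapping turn(left) and strafe(left, 2) lands elsewhere
from: x=5 y=3 heading=right
1. turn(left) → x=5 y=3 heading=up
2. strafe(left, 2) → x=3 y=3 heading=up
no other 2-command option fits: unique.

turn(left), strafe(left, 2)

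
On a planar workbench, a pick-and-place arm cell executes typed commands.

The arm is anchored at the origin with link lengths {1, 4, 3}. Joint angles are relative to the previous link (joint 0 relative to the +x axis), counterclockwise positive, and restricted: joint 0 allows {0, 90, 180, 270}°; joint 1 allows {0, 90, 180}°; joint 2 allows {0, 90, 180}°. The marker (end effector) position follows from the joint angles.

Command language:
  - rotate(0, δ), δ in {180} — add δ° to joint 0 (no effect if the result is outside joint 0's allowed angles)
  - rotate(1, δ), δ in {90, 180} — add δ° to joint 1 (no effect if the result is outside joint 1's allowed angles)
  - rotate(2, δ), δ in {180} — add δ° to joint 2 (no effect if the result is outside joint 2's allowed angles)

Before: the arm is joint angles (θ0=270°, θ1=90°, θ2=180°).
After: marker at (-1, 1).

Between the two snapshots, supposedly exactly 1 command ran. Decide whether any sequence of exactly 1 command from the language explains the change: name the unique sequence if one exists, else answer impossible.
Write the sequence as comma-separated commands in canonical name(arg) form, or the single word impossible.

t0: joint angles (θ0=270°, θ1=90°, θ2=180°)
[1] after rotate(0, 180): joint angles (θ0=90°, θ1=90°, θ2=180°)
uniquely the one of 4 1-step routes that fits.

rotate(0, 180)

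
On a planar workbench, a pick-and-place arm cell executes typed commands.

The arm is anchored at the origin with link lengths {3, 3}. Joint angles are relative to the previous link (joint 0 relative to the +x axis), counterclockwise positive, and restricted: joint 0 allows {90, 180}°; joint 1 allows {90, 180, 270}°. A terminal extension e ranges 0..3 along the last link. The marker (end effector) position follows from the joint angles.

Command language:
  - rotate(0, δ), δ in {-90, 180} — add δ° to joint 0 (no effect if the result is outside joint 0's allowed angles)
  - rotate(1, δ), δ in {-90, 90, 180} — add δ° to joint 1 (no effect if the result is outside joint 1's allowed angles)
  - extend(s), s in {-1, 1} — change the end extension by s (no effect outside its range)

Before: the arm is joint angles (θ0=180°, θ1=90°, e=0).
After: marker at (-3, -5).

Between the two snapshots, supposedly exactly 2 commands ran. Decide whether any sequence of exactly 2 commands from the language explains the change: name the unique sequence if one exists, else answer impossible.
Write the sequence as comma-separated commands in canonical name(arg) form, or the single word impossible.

extend(1), extend(1)

initial: joint angles (θ0=180°, θ1=90°, e=0)
[1] after extend(1): joint angles (θ0=180°, θ1=90°, e=1)
[2] after extend(1): joint angles (θ0=180°, θ1=90°, e=2)
no rival 2-sequence matches.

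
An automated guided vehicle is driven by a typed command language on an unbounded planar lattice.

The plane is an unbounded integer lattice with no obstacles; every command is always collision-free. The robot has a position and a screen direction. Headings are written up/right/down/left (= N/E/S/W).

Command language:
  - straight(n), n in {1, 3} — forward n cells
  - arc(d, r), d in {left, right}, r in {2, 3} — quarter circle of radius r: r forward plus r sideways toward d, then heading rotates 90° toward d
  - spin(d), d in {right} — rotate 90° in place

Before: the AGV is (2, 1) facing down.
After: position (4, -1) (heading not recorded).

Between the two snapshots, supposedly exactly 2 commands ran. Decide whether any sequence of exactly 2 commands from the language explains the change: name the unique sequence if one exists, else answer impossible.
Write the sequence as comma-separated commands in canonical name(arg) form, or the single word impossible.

key: order matters: swapping arc(left, 2) and spin(right) lands elsewhere
begin: (2, 1) facing down
step 1 (arc(left, 2)): (4, -1) facing right
step 2 (spin(right)): (4, -1) facing down
all 49 alternatives checked — unique.

arc(left, 2), spin(right)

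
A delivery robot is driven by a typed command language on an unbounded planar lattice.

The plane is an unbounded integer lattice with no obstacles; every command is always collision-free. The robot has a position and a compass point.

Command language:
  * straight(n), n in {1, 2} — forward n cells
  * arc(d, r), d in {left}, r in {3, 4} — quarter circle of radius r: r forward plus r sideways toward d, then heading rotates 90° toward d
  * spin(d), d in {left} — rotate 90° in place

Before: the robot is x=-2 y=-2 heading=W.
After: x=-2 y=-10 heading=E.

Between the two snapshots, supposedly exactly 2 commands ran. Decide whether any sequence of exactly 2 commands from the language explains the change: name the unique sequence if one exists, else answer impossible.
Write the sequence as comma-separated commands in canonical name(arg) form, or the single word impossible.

key: cell and facing (now E) both changed — the 2 commands mix motion and turning
start: x=-2 y=-2 heading=W
t=1 arc(left, 4) ⇒ x=-6 y=-6 heading=S
t=2 arc(left, 4) ⇒ x=-2 y=-10 heading=E
all 25 alternatives checked — unique.

arc(left, 4), arc(left, 4)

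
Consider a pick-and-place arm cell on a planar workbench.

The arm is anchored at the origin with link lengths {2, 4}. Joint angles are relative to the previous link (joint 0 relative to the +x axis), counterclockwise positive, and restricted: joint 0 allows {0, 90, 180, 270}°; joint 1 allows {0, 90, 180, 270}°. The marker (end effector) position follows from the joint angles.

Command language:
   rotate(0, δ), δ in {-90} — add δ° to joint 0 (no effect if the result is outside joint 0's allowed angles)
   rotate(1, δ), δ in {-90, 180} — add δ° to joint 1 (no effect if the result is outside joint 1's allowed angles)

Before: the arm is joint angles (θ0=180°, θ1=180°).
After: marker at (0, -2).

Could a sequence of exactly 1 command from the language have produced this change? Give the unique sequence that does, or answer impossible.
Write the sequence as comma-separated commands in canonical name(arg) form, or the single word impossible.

rotate(0, -90)

t0: joint angles (θ0=180°, θ1=180°)
step 1 (rotate(0, -90)): joint angles (θ0=90°, θ1=180°)
no rival 1-sequence matches.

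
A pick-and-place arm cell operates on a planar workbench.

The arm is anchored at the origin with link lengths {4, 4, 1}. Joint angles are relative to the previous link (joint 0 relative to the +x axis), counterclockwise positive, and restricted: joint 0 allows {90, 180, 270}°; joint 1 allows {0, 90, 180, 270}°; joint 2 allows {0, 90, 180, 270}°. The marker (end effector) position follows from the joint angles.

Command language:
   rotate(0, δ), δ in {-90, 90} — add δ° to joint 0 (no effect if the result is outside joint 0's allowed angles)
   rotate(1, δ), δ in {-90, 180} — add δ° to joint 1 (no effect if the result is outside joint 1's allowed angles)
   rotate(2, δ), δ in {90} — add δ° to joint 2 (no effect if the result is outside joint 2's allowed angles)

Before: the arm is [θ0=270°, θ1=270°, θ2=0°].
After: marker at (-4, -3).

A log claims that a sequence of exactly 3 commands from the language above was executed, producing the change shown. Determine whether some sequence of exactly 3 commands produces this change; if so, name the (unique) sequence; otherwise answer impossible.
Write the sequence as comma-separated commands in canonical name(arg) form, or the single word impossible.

rotate(2, 90), rotate(2, 90), rotate(2, 90)

start: [θ0=270°, θ1=270°, θ2=0°]
[1] after rotate(2, 90): [θ0=270°, θ1=270°, θ2=90°]
[2] after rotate(2, 90): [θ0=270°, θ1=270°, θ2=180°]
[3] after rotate(2, 90): [θ0=270°, θ1=270°, θ2=270°]
no rival 3-sequence matches.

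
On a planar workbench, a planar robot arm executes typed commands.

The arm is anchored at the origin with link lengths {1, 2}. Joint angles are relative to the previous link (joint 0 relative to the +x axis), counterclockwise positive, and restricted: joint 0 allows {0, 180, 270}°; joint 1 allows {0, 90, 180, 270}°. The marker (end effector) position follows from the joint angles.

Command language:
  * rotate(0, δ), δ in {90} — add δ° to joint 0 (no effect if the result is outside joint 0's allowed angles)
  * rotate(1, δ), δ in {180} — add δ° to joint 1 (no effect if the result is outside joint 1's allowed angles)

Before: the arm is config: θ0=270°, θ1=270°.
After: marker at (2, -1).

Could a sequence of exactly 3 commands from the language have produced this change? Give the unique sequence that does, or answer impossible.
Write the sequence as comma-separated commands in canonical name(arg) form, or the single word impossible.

begin: config: θ0=270°, θ1=270°
1. rotate(1, 180) → config: θ0=270°, θ1=90°
2. rotate(1, 180) → config: θ0=270°, θ1=270°
3. rotate(1, 180) → config: θ0=270°, θ1=90°
uniquely the one of 8 3-step routes that fits.

rotate(1, 180), rotate(1, 180), rotate(1, 180)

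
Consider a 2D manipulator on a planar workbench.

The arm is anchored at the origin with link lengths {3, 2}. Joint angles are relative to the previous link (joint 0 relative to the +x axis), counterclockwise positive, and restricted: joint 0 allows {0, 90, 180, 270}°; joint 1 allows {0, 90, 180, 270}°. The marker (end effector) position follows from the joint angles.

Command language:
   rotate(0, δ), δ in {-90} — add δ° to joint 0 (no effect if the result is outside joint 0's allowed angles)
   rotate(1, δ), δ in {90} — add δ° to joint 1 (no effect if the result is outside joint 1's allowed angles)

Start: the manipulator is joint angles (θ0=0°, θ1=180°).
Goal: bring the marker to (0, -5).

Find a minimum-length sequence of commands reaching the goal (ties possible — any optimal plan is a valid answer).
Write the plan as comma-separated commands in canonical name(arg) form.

rotate(1, 90), rotate(1, 90), rotate(0, -90)

t0: joint angles (θ0=0°, θ1=180°)
[1] after rotate(1, 90): joint angles (θ0=0°, θ1=270°)
[2] after rotate(1, 90): joint angles (θ0=0°, θ1=0°)
[3] after rotate(0, -90): joint angles (θ0=270°, θ1=0°)
minimal: 3 command(s), checked below 3.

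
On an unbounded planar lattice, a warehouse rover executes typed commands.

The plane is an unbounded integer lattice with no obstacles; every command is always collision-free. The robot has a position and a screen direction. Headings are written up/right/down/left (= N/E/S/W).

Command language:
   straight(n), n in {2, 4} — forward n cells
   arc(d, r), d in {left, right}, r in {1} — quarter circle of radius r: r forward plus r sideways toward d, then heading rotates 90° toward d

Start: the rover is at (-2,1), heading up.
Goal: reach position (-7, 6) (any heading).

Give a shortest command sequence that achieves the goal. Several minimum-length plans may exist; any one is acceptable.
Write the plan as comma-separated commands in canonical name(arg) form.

straight(4), arc(left, 1), straight(4)

start: at (-2,1), heading up
t=1 straight(4) ⇒ at (-2,5), heading up
t=2 arc(left, 1) ⇒ at (-3,6), heading left
t=3 straight(4) ⇒ at (-7,6), heading left
nothing shorter than 3 reaches the goal.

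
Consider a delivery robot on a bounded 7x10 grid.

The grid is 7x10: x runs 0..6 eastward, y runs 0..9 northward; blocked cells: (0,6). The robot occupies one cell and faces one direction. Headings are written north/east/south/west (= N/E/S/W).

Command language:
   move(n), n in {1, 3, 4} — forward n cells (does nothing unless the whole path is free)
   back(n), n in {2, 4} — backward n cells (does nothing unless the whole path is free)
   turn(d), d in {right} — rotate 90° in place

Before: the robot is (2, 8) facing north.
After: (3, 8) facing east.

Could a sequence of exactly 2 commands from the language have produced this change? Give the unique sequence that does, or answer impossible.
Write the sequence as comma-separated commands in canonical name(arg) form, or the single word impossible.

key: cell and facing (now E) both changed — the 2 commands mix motion and turning
t0: (2, 8) facing north
[1] after turn(right): (2, 8) facing east
[2] after move(1): (3, 8) facing east
no other 2-command option fits: unique.

turn(right), move(1)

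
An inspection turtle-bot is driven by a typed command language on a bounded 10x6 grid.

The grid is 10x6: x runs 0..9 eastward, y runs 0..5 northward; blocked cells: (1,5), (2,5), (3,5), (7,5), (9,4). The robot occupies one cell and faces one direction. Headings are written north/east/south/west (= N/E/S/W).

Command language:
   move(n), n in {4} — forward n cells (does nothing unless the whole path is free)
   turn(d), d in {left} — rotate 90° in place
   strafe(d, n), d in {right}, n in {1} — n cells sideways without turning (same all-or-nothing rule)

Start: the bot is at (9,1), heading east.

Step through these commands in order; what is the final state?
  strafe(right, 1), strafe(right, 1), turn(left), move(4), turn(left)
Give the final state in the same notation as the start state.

initial: at (9,1), heading east
1. strafe(right, 1) → at (9,0), heading east
2. strafe(right, 1) → at (9,0), heading east
3. turn(left) → at (9,0), heading north
4. move(4) → at (9,0), heading north
5. turn(left) → at (9,0), heading west

at (9,0), heading west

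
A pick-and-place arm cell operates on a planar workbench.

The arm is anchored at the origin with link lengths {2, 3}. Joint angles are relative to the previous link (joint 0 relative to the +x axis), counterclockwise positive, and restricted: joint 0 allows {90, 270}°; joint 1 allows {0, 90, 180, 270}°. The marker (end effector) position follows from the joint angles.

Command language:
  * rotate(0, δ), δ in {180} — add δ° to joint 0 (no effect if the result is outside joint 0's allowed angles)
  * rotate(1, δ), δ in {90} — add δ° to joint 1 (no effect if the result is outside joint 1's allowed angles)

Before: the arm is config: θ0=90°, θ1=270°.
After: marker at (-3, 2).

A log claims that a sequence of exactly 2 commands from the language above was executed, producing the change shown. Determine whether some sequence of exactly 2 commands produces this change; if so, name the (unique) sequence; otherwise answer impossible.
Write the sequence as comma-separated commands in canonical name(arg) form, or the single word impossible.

t0: config: θ0=90°, θ1=270°
[1] after rotate(1, 90): config: θ0=90°, θ1=0°
[2] after rotate(1, 90): config: θ0=90°, θ1=90°
no rival 2-sequence matches.

rotate(1, 90), rotate(1, 90)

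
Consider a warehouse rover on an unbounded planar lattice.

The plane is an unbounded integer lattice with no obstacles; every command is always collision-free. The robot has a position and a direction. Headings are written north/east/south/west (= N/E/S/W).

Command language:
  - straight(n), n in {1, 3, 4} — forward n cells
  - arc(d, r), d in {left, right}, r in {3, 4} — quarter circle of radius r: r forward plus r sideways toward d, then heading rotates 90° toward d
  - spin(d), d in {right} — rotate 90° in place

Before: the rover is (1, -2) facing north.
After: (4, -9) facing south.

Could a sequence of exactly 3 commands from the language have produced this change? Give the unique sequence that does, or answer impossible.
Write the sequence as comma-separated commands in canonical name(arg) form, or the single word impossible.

key: running straight(4) before spin(right) would end elsewhere — order is forced
initial: (1, -2) facing north
step 1 (spin(right)): (1, -2) facing east
step 2 (arc(right, 3)): (4, -5) facing south
step 3 (straight(4)): (4, -9) facing south
no other 3-command option fits: unique.

spin(right), arc(right, 3), straight(4)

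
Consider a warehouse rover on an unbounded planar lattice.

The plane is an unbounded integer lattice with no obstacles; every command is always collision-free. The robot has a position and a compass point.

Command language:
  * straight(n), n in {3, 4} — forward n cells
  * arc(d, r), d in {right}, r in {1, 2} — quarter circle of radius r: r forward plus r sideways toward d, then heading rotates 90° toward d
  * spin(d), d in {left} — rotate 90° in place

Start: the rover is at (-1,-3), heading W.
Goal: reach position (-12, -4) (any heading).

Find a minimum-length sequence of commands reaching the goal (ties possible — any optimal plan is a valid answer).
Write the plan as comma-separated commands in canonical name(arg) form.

start: at (-1,-3), heading W
t=1 straight(4) ⇒ at (-5,-3), heading W
t=2 straight(4) ⇒ at (-9,-3), heading W
t=3 spin(left) ⇒ at (-9,-3), heading S
t=4 arc(right, 2) ⇒ at (-11,-5), heading W
t=5 arc(right, 1) ⇒ at (-12,-4), heading N
nothing shorter than 5 reaches the goal.

straight(4), straight(4), spin(left), arc(right, 2), arc(right, 1)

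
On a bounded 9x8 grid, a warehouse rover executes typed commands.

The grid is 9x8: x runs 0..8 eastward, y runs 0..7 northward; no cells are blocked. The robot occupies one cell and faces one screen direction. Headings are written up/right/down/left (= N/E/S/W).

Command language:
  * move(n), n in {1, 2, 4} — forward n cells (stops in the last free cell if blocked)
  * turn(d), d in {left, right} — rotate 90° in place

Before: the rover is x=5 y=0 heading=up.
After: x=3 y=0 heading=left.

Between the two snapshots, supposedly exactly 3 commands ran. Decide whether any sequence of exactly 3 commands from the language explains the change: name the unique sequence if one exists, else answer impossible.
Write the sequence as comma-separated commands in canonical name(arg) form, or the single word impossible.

turn(left), move(1), move(1)

key: position moved to (3,0) AND the heading swung to W — translation plus rotation needed
initial: x=5 y=0 heading=up
step 1 (turn(left)): x=5 y=0 heading=left
step 2 (move(1)): x=4 y=0 heading=left
step 3 (move(1)): x=3 y=0 heading=left
uniquely the one of 125 3-step routes that fits.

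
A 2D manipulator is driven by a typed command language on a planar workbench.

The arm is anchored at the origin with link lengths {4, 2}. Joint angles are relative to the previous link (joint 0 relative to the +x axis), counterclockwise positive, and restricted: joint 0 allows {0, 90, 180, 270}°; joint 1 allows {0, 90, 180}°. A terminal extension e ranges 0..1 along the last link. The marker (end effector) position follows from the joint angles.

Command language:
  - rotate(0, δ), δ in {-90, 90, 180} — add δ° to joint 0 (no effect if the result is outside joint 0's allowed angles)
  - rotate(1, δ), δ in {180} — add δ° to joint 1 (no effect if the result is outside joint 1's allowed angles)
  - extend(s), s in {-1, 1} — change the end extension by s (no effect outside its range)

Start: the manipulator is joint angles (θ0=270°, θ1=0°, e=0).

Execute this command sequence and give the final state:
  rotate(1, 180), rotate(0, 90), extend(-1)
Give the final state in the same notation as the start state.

from: joint angles (θ0=270°, θ1=0°, e=0)
t=1 rotate(1, 180) ⇒ joint angles (θ0=270°, θ1=180°, e=0)
t=2 rotate(0, 90) ⇒ joint angles (θ0=0°, θ1=180°, e=0)
t=3 extend(-1) ⇒ joint angles (θ0=0°, θ1=180°, e=0)

joint angles (θ0=0°, θ1=180°, e=0)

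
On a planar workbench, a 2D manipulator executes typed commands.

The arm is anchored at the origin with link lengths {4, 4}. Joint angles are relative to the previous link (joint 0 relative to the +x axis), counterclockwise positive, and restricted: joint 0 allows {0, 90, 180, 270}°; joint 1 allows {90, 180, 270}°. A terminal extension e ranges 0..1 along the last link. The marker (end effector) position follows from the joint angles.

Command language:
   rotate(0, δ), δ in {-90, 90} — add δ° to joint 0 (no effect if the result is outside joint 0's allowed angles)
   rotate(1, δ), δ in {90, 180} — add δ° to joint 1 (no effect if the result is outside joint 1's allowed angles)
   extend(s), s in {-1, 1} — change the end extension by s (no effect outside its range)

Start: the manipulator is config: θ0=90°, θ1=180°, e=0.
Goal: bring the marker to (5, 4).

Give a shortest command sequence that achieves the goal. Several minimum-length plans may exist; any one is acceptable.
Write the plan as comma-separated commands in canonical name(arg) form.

begin: config: θ0=90°, θ1=180°, e=0
1. extend(1) → config: θ0=90°, θ1=180°, e=1
2. rotate(1, 90) → config: θ0=90°, θ1=270°, e=1
shorter routes all fall short; 2 is best.

extend(1), rotate(1, 90)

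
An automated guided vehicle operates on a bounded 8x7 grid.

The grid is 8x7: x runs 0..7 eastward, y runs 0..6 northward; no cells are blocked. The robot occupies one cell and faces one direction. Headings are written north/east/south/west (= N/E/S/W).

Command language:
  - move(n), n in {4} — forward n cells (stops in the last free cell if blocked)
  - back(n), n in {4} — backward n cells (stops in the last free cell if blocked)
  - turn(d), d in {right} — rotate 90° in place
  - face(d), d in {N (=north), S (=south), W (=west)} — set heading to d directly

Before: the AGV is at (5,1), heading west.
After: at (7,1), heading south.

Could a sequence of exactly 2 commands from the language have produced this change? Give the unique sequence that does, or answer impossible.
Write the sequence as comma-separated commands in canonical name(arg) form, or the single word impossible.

key: position moved to (7,1) AND the heading swung to S — translation plus rotation needed
from: at (5,1), heading west
t=1 back(4) ⇒ at (7,1), heading west
t=2 face(S) ⇒ at (7,1), heading south
uniquely the one of 36 2-step routes that fits.

back(4), face(S)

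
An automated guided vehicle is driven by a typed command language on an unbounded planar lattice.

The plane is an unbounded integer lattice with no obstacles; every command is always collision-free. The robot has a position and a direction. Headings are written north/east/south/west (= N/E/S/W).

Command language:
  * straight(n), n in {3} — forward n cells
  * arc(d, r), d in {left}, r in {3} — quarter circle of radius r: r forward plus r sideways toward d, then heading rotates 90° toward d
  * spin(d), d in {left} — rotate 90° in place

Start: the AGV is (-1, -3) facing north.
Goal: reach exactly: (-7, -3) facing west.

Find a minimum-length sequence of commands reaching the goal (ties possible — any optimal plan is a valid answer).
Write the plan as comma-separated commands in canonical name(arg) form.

spin(left), straight(3), straight(3)

t0: (-1, -3) facing north
t=1 spin(left) ⇒ (-1, -3) facing west
t=2 straight(3) ⇒ (-4, -3) facing west
t=3 straight(3) ⇒ (-7, -3) facing west
nothing shorter than 3 reaches the goal.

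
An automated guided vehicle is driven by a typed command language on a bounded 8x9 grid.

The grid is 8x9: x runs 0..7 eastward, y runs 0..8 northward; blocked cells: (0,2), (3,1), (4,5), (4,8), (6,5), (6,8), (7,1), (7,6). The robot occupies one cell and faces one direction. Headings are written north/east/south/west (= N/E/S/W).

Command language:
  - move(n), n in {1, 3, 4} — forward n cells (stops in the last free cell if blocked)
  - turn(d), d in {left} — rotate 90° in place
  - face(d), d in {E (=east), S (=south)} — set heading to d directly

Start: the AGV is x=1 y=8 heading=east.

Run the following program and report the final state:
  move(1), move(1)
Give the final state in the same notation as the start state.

start: x=1 y=8 heading=east
step 1 (move(1)): x=2 y=8 heading=east
step 2 (move(1)): x=3 y=8 heading=east

x=3 y=8 heading=east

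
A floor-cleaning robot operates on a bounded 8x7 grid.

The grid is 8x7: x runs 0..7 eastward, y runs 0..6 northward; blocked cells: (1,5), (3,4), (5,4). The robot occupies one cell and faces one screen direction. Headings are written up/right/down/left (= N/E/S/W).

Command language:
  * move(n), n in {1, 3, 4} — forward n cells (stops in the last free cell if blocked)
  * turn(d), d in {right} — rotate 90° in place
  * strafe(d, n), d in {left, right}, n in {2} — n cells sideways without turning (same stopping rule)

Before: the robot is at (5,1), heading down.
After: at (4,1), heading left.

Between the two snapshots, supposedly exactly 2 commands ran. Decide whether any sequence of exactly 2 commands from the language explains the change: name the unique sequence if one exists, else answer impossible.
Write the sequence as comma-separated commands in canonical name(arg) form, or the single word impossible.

key: position moved to (4,1) AND the heading swung to W — translation plus rotation needed
initial: at (5,1), heading down
t=1 turn(right) ⇒ at (5,1), heading left
t=2 move(1) ⇒ at (4,1), heading left
uniquely the one of 36 2-step routes that fits.

turn(right), move(1)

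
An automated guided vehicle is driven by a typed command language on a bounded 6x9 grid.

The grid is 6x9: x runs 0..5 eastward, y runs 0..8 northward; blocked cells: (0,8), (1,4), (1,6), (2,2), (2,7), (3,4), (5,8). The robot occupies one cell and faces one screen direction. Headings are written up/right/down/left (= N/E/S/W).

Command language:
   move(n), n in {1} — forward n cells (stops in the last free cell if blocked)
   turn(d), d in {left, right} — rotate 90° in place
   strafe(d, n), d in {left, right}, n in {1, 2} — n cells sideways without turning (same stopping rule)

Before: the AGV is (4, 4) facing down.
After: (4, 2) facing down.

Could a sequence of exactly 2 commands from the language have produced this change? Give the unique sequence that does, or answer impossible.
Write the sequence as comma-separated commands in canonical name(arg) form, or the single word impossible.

key: still facing S at the end — nothing in the sequence rotates
from: (4, 4) facing down
1. move(1) → (4, 3) facing down
2. move(1) → (4, 2) facing down
no other 2-command option fits: unique.

move(1), move(1)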